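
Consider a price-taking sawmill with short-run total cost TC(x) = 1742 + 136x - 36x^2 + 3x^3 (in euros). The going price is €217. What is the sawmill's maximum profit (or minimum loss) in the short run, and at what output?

AVC = 136 - 36x + 3x^2; min AVC = €28 at x = 6. Since P = €217 ≥ min AVC, the firm produces.
With MC = 136 - 72x + 9x^2, P = MC on the upward-sloping part at x* = 9.
TR = 217·9 = 1953. TC = 1742 + 495 = 2237. Profit = 1953 − 2237 = -€284.
That loss of €284 beats the €1742 the firm would lose by shutting down; producing recovers €1458 of fixed cost.

Profit = -€284 at x = 9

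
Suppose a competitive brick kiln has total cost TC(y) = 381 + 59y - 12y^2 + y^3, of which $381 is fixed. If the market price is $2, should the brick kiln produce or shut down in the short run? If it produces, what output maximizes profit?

Variable cost is VC = 59y - 12y^2 + y^3, so AVC = VC/y = 59 - 12y + y^2 and MC = dTC/dy = 59 - 24y + 3y^2.
AVC hits its minimum where MC = AVC, at y = 6, giving min AVC = 59 - 12·6 + 6^2 = $23.
Since P = $2 < min AVC = $23, price fails to cover variable cost at any output.
Best response: produce nothing and absorb the $381 fixed cost.

Shut down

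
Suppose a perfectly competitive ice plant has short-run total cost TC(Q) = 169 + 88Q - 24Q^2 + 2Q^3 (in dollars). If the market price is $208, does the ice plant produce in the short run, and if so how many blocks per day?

Strip out fixed cost: VC = 88Q - 24Q^2 + 2Q^3. Then AVC = 88 - 24Q + 2Q^2 and MC = 88 - 48Q + 6Q^2.
The AVC parabola has its vertex at Q = 24/4 = 6, where AVC = 88 - 24·6 + 2·6^2 = $16.
Since P = $208 ≥ min AVC = $16, price covers variable cost and the firm should produce.
Set P = MC: 208 = 88 - 48Q + 6Q^2 → -120 - 48Q + 6Q^2 = 0. The roots are Q = -2 and Q = 10; the profit-maximizing output is on the rising part of MC, so Q* = 10.
Check: AVC at Q = 10 is $48 ≤ P, so revenue covers variable cost.
Profit = P·Q − TC = 208·10 − 649 = $1431.

Produce at Q = 10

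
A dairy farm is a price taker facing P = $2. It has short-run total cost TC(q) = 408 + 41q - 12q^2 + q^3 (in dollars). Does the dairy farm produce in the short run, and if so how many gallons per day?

Strip out fixed cost: VC = 41q - 12q^2 + q^3. Then AVC = 41 - 12q + q^2 and MC = 41 - 24q + 3q^2.
The AVC parabola has its vertex at q = 12/2 = 6, where AVC = 41 - 12·6 + 6^2 = $5.
P = $2 lies below min AVC = $5; no output level covers variable cost.
Best response: produce nothing and absorb the $408 fixed cost.

Shut down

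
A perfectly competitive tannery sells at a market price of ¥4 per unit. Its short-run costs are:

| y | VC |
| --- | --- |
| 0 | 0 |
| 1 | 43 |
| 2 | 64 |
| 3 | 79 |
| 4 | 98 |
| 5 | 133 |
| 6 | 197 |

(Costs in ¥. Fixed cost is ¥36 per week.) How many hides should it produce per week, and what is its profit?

y = 0 (shut down); profit = -¥36

Tabulate TR − TC: y=0: -36; y=1: -75; y=2: -92; y=3: -103; y=4: -118; y=5: -149; y=6: -209.
Profit is highest at y = 0. Equivalently, the lowest AVC in the table is 98/4 ≈ ¥24.50 at y = 4, and P = ¥4 falls below it — price never covers variable cost, so the firm shuts down and loses only its fixed cost.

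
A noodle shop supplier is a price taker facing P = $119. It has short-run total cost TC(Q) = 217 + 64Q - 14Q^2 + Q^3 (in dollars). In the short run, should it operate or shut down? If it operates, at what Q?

Strip out fixed cost: VC = 64Q - 14Q^2 + Q^3. Then AVC = 64 - 14Q + Q^2 and MC = 64 - 28Q + 3Q^2.
AVC is minimized where dAVC/dQ = -14 + 2Q = 0, at Q = 7; min AVC = 64 - 14·7 + 7^2 = $15.
Because $119 ≥ $15, revenue can cover variable cost; the firm operates.
Solving P = MC: -55 - 28Q + 3Q^2 = 0 ⇒ Q = -5/3 or 11. On the upward-sloping branch, Q* = 11.
Check: AVC at Q = 11 is $31 ≤ P, so revenue covers variable cost.
Profit = P·Q − TC = 119·11 − 558 = $751.

Produce at Q = 11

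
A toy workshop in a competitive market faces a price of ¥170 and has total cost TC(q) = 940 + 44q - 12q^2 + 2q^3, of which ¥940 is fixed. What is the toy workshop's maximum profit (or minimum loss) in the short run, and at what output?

AVC = 44 - 12q + 2q^2 has its minimum ¥26 at q = 3; price ¥170 clears that bar, so the firm operates.
MC = 44 - 24q + 6q^2. Setting P = MC and taking the root on the rising branch gives q* = 7.
TR = 170·7 = 1190. TC = 940 + 406 = 1346. Profit = 1190 − 1346 = -¥156.
That loss of ¥156 beats the ¥940 the firm would lose by shutting down; producing recovers ¥784 of fixed cost.

Profit = -¥156 at q = 7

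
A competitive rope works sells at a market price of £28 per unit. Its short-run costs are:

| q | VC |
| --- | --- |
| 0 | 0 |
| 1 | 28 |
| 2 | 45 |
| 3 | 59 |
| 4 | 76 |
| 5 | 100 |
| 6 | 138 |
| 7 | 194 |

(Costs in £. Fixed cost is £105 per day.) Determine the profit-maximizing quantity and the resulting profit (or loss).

q = 5; profit = -£65

Compute π = P·q − TC at each output: q=0: -105; q=1: -105; q=2: -94; q=3: -80; q=4: -69; q=5: -65; q=6: -75; q=7: -103.
Profit is maximized at q = 5. AVC there is 100/5 = £20 ≤ P, so producing beats shutting down (which would give -£105).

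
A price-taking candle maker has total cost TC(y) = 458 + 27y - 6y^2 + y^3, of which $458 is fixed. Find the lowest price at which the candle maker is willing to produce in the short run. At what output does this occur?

The shutdown price is the minimum of AVC. VC = 27y - 6y^2 + y^3, so AVC = 27 - 6y + y^2.
At the minimum of AVC, MC = AVC. MC = 27 - 12y + 3y^2; setting MC = AVC gives 2y^2 - 6y = 0, so y = 3. min AVC = 18.
The firm shuts down for any P below $18.

$18 per unit, at y = 3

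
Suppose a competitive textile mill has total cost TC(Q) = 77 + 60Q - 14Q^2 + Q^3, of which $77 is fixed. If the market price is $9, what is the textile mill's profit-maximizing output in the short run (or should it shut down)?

Variable cost is VC = 60Q - 14Q^2 + Q^3, so AVC = VC/Q = 60 - 14Q + Q^2 and MC = dTC/dQ = 60 - 28Q + 3Q^2.
AVC hits its minimum where MC = AVC, at Q = 7, giving min AVC = 60 - 14·7 + 7^2 = $11.
P = $9 lies below min AVC = $11; no output level covers variable cost.
Best response: produce nothing and absorb the $77 fixed cost.

Shut down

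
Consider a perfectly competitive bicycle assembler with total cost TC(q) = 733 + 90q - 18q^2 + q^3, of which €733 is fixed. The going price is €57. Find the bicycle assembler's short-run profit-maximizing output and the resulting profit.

AVC = 90 - 18q + q^2; min AVC = €9 at q = 9. Since P = €57 ≥ min AVC, the firm produces.
MC = 90 - 36q + 3q^2. Setting P = MC and taking the root on the rising branch gives q* = 11.
TR = 57·11 = 627. TC = 733 + 143 = 876. Profit = 627 − 876 = -€249.
That loss of €249 beats the €733 the firm would lose by shutting down; producing recovers €484 of fixed cost.

Profit = -€249 at q = 11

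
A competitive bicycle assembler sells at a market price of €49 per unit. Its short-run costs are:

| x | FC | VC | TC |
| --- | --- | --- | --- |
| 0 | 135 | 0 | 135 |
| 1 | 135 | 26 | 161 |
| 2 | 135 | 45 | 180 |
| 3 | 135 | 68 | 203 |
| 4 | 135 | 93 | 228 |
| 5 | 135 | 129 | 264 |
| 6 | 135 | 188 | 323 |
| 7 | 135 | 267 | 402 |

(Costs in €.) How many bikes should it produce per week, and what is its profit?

x = 5; profit = -€19

Compute π = P·x − TC at each output: x=0: -135; x=1: -112; x=2: -82; x=3: -56; x=4: -32; x=5: -19; x=6: -29; x=7: -59.
Profit is maximized at x = 5. AVC there is 129/5 = €25.80 ≤ P, so producing beats shutting down (which would give -€135).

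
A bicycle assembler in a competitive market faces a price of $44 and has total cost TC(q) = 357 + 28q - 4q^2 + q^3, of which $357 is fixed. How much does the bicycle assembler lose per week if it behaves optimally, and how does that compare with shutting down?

AVC = 28 - 4q + q^2 has its minimum $24 at q = 2; price $44 clears that bar, so the firm operates.
MC = 28 - 8q + 3q^2. Setting P = MC and taking the root on the rising branch gives q* = 4.
TR = 44·4 = 176. TC = 357 + 112 = 469. Profit = 176 − 469 = -$293.
By producing, the firm covers all variable cost plus $64 of fixed cost; shutting down would lose the full $357.

Profit = -$293 at q = 4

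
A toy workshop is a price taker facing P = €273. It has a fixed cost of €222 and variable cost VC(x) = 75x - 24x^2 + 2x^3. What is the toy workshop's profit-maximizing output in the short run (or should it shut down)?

From TC, MC = TC'(x) = 75 - 48x + 6x^2 and AVC = VC/x = 75 - 24x + 2x^2.
AVC hits its minimum where MC = AVC, at x = 6, giving min AVC = 75 - 24·6 + 2·6^2 = €3.
Since P = €273 ≥ min AVC = €3, price covers variable cost and the firm should produce.
Solving P = MC: -198 - 48x + 6x^2 = 0 ⇒ x = -3 or 11. On the upward-sloping branch, x* = 11.
Check: AVC at x = 11 is €53 ≤ P, so revenue covers variable cost.
Profit = P·x − TC = 273·11 − 805 = €2198.

Produce at x = 11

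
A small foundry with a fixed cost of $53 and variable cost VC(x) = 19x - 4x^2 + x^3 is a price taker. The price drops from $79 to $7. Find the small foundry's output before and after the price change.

MC = 19 - 8x + 3x^2; the shutdown threshold is min AVC = $15 (at x = 2).
With P = $79 above the shutdown price, P = MC gives x = 6.
At P = $7 < min AVC = $15, price no longer covers variable cost at any output, so the firm shuts down: x = 0.

Output falls from 6 to 0 (the firm shuts down)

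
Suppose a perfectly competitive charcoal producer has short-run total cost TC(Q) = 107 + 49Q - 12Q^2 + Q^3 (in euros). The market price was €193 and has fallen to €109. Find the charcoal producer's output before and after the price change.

AVC = 49 - 12Q + Q^2, minimized at Q = 6 where min AVC = €13. MC = 49 - 24Q + 3Q^2.
With P = €193 above the shutdown price, P = MC gives Q = 12.
At P = €109 ≥ min AVC, set P = MC: Q = 10. The firm stays open but cuts output.

Output falls from 12 to 10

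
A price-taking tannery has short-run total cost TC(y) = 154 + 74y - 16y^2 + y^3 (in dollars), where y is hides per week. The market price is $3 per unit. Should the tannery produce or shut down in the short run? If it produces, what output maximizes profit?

Strip out fixed cost: VC = 74y - 16y^2 + y^3. Then AVC = 74 - 16y + y^2 and MC = 74 - 32y + 3y^2.
AVC is minimized where dAVC/dy = -16 + 2y = 0, at y = 8; min AVC = 74 - 16·8 + 8^2 = $10.
With P < min AVC ($3 < $10), every unit sold adds to the loss.
Shutting down limits the loss to fixed cost, $154.

Shut down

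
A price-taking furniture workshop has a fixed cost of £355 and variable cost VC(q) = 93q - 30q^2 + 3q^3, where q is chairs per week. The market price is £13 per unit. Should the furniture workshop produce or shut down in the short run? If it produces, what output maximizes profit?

Strip out fixed cost: VC = 93q - 30q^2 + 3q^3. Then AVC = 93 - 30q + 3q^2 and MC = 93 - 60q + 9q^2.
AVC hits its minimum where MC = AVC, at q = 5, giving min AVC = 93 - 30·5 + 3·5^2 = £18.
Since P = £13 < min AVC = £18, price fails to cover variable cost at any output.
Shutting down limits the loss to fixed cost, £355.

Shut down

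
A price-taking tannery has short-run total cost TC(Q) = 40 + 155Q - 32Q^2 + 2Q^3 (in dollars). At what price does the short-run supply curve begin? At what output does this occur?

$27 per unit, at Q = 8

Short-run supply begins at min AVC. From VC = 155Q - 32Q^2 + 2Q^3, AVC = 155 - 32Q + 2Q^2.
At the minimum of AVC, MC = AVC. MC = 155 - 64Q + 6Q^2; setting MC = AVC gives 4Q^2 - 32Q = 0, so Q = 8. min AVC = 27.
For P < $27 the firm produces nothing.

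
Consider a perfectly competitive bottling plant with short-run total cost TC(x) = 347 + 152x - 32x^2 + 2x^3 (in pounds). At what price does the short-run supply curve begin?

£24 per unit

The shutdown price is the minimum of AVC. VC = 152x - 32x^2 + 2x^3, so AVC = 152 - 32x + 2x^2.
At the minimum of AVC, MC = AVC. MC = 152 - 64x + 6x^2; setting MC = AVC gives 4x^2 - 32x = 0, so x = 8. min AVC = 24.
For P < £24 the firm produces nothing.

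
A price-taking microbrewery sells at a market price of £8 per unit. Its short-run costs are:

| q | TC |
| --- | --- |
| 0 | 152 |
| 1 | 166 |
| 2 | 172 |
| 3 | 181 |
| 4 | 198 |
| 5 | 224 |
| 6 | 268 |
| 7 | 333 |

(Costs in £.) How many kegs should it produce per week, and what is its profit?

Profit at each row (π = 8q − TC): q=0: -152; q=1: -158; q=2: -156; q=3: -157; q=4: -166; q=5: -184; q=6: -220; q=7: -277.
Profit is highest at q = 0. Equivalently, the lowest AVC in the table is 29/3 ≈ £9.67 at q = 3, and P = £8 falls below it — price never covers variable cost, so the firm shuts down and loses only its fixed cost.

q = 0 (shut down); profit = -£152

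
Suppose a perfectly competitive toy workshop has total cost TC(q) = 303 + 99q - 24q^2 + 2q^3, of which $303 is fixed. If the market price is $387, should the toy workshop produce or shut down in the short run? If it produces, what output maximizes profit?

Produce at q = 12

Strip out fixed cost: VC = 99q - 24q^2 + 2q^3. Then AVC = 99 - 24q + 2q^2 and MC = 99 - 48q + 6q^2.
AVC hits its minimum where MC = AVC, at q = 6, giving min AVC = 99 - 24·6 + 2·6^2 = $27.
Because $387 ≥ $27, revenue can cover variable cost; the firm operates.
P = MC gives -288 - 48q + 6q^2 = 0, with roots -4 and 12. Take the larger (rising MC): q* = 12.
Check: AVC at q = 12 is $99 ≤ P, so revenue covers variable cost.
Profit = P·q − TC = 387·12 − 1491 = $3153.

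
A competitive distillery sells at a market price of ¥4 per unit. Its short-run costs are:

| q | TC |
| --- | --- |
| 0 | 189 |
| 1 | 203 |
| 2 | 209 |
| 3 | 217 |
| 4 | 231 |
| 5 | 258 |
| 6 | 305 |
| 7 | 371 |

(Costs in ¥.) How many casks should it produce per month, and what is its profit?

Tabulate TR − TC: q=0: -189; q=1: -199; q=2: -201; q=3: -205; q=4: -215; q=5: -238; q=6: -281; q=7: -343.
Profit is highest at q = 0. Equivalently, the lowest AVC in the table is 28/3 ≈ ¥9.33 at q = 3, and P = ¥4 falls below it — price never covers variable cost, so the firm shuts down and loses only its fixed cost.

q = 0 (shut down); profit = -¥189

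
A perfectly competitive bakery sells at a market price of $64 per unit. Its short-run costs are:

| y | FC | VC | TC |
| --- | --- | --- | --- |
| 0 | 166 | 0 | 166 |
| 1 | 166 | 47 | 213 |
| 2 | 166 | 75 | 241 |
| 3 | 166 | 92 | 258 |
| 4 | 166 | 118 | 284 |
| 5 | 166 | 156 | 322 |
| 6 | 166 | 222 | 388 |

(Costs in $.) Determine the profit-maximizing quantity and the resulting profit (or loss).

Tabulate TR − TC: y=0: -166; y=1: -149; y=2: -113; y=3: -66; y=4: -28; y=5: -2; y=6: -4.
Profit is maximized at y = 5. AVC there is 156/5 = $31.20 ≤ P, so producing beats shutting down (which would give -$166).

y = 5; profit = -$2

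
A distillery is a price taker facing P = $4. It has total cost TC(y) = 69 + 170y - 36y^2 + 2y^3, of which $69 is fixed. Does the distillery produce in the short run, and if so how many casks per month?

Shut down

Variable cost is VC = 170y - 36y^2 + 2y^3, so AVC = VC/y = 170 - 36y + 2y^2 and MC = dTC/dy = 170 - 72y + 6y^2.
The AVC parabola has its vertex at y = 36/4 = 9, where AVC = 170 - 36·9 + 2·9^2 = $8.
With P < min AVC ($4 < $8), every unit sold adds to the loss.
Shutting down limits the loss to fixed cost, $69.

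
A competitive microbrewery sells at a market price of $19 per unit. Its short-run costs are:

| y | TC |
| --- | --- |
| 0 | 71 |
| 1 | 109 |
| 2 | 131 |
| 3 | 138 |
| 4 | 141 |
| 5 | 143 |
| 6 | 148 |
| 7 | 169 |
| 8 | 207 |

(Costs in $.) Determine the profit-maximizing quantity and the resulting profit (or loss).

Tabulate TR − TC: y=0: -71; y=1: -90; y=2: -93; y=3: -81; y=4: -65; y=5: -48; y=6: -34; y=7: -36; y=8: -55.
Profit is maximized at y = 6. AVC there is 77/6 = $12.83 ≤ P, so producing beats shutting down (which would give -$71).

y = 6; profit = -$34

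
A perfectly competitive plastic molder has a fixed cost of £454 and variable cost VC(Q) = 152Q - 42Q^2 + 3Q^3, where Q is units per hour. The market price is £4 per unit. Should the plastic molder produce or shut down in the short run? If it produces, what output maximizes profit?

Shut down

Strip out fixed cost: VC = 152Q - 42Q^2 + 3Q^3. Then AVC = 152 - 42Q + 3Q^2 and MC = 152 - 84Q + 9Q^2.
AVC hits its minimum where MC = AVC, at Q = 7, giving min AVC = 152 - 42·7 + 3·7^2 = £5.
Since P = £4 < min AVC = £5, price fails to cover variable cost at any output.
The firm minimizes its loss by shutting down and losing only its fixed cost of £454.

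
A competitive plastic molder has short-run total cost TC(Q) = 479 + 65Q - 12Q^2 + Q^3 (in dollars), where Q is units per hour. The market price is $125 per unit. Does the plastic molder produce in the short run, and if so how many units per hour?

From TC, MC = TC'(Q) = 65 - 24Q + 3Q^2 and AVC = VC/Q = 65 - 12Q + Q^2.
AVC is minimized where dAVC/dQ = -12 + 2Q = 0, at Q = 6; min AVC = 65 - 12·6 + 6^2 = $29.
P = $125 exceeds min AVC = $29, so the firm stays open.
P = MC gives -60 - 24Q + 3Q^2 = 0, with roots -2 and 10. Take the larger (rising MC): Q* = 10.
Check: AVC at Q = 10 is $45 ≤ P, so revenue covers variable cost.
Profit = P·Q − TC = 125·10 − 929 = $321.

Produce at Q = 10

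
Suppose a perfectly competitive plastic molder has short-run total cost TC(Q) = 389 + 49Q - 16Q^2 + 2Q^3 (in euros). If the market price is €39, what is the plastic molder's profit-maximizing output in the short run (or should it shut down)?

From TC, MC = TC'(Q) = 49 - 32Q + 6Q^2 and AVC = VC/Q = 49 - 16Q + 2Q^2.
AVC is minimized where dAVC/dQ = -16 + 4Q = 0, at Q = 4; min AVC = 49 - 16·4 + 2·4^2 = €17.
Since P = €39 ≥ min AVC = €17, price covers variable cost and the firm should produce.
Set P = MC: 39 = 49 - 32Q + 6Q^2 → 10 - 32Q + 6Q^2 = 0. The roots are Q = 1/3 and Q = 5; the profit-maximizing output is on the rising part of MC, so Q* = 5.
Check: AVC at Q = 5 is €19 ≤ P, so revenue covers variable cost.
Profit = P·Q − TC = 39·5 − 484 = -€289, a loss, but smaller than the €389 fixed cost the firm would lose by shutting down.

Produce at Q = 5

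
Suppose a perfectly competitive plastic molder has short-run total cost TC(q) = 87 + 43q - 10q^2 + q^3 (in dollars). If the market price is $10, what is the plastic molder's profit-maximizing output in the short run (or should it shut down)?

Shut down

Strip out fixed cost: VC = 43q - 10q^2 + q^3. Then AVC = 43 - 10q + q^2 and MC = 43 - 20q + 3q^2.
AVC hits its minimum where MC = AVC, at q = 5, giving min AVC = 43 - 10·5 + 5^2 = $18.
P = $10 lies below min AVC = $18; no output level covers variable cost.
Best response: produce nothing and absorb the $87 fixed cost.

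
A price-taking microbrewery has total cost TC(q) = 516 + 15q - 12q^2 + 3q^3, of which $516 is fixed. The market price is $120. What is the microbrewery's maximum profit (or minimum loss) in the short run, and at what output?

Profit = -$66 at q = 5

AVC = 15 - 12q + 3q^2 has its minimum $3 at q = 2; price $120 clears that bar, so the firm operates.
MC = 15 - 24q + 9q^2. Setting P = MC and taking the root on the rising branch gives q* = 5.
TR = 120·5 = 600. TC = 516 + 150 = 666. Profit = 600 − 666 = -$66.
That loss of $66 beats the $516 the firm would lose by shutting down; producing recovers $450 of fixed cost.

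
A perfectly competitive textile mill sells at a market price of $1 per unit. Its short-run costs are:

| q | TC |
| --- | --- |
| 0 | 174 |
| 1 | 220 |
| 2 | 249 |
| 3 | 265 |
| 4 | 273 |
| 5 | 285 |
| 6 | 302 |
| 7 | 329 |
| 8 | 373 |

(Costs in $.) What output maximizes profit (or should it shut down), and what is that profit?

q = 0 (shut down); profit = -$174

Tabulate TR − TC: q=0: -174; q=1: -219; q=2: -247; q=3: -262; q=4: -269; q=5: -280; q=6: -296; q=7: -322; q=8: -365.
Profit is highest at q = 0. Equivalently, the lowest AVC in the table is 128/6 ≈ $21.33 at q = 6, and P = $1 falls below it — price never covers variable cost, so the firm shuts down and loses only its fixed cost.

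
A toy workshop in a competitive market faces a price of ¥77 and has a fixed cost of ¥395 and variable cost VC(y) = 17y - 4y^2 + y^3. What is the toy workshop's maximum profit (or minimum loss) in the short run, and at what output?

AVC = 17 - 4y + y^2; min AVC = ¥13 at y = 2. Since P = ¥77 ≥ min AVC, the firm produces.
MC = 17 - 8y + 3y^2. Setting P = MC and taking the root on the rising branch gives y* = 6.
TR = 77·6 = 462. TC = 395 + 174 = 569. Profit = 462 − 569 = -¥107.
Shutting down would mean losing the fixed cost of ¥395, so operating at a loss of ¥107 is better by ¥288.

Profit = -¥107 at y = 6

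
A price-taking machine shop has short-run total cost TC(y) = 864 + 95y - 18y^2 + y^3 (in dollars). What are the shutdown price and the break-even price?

Shutdown price = $14; break-even price = $95

Shutdown price = min AVC. AVC = 95 - 18y + y^2, with vertex at y = 9 and minimum $14.
ATC = 864/y + 95 - 18y + y^2. Setting dATC/dy = −864/y^2 − 18 + 2y = 0 gives y = 12 (since 2·12^3 − 18·12^2 = 864).
min ATC = 864/12 + 95 − 18·12 + 12^2 = $95. That is the break-even price.
Between these two prices the firm operates at a loss; above $95 it earns a profit.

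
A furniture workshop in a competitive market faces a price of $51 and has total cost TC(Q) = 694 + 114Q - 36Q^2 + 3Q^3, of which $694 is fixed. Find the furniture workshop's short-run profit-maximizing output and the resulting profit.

Profit = -$400 at Q = 7

AVC = 114 - 36Q + 3Q^2 has its minimum $6 at Q = 6; price $51 clears that bar, so the firm operates.
MC = 114 - 72Q + 9Q^2. Setting P = MC and taking the root on the rising branch gives Q* = 7.
TR = 51·7 = 357. TC = 694 + 63 = 757. Profit = 357 − 757 = -$400.
By producing, the firm covers all variable cost plus $294 of fixed cost; shutting down would lose the full $694.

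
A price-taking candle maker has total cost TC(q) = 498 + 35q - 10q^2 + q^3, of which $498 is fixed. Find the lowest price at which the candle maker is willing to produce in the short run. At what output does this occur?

$10 per unit, at q = 5

The shutdown price is the minimum of AVC. VC = 35q - 10q^2 + q^3, so AVC = 35 - 10q + q^2.
At the minimum of AVC, MC = AVC. MC = 35 - 20q + 3q^2; setting MC = AVC gives 2q^2 - 10q = 0, so q = 5. min AVC = 10.
So the shutdown price is $10.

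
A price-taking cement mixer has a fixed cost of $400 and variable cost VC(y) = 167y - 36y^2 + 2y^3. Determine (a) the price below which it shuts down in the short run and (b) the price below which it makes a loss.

Shutdown price = min AVC. AVC = 167 - 36y + 2y^2, with vertex at y = 9 and minimum $5.
ATC = 400/y + 167 - 36y + 2y^2. Setting dATC/dy = −400/y^2 − 36 + 4y = 0 gives y = 10 (since 4·10^3 − 36·10^2 = 400).
min ATC = 400/10 + 167 − 36·10 + 2·10^2 = $47. That is the break-even price.
For $5 ≤ P < $47 the firm produces at a loss; below $5 it shuts down.

Shutdown price = $5; break-even price = $47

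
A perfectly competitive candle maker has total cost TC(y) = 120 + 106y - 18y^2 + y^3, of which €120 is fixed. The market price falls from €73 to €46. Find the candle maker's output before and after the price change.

MC = 106 - 36y + 3y^2; the shutdown threshold is min AVC = €25 (at y = 9).
At P = €73 ≥ min AVC, set P = MC on the rising branch: y = 11.
At P = €46 ≥ min AVC, set P = MC: y = 10. The firm stays open but cuts output.

Output falls from 11 to 10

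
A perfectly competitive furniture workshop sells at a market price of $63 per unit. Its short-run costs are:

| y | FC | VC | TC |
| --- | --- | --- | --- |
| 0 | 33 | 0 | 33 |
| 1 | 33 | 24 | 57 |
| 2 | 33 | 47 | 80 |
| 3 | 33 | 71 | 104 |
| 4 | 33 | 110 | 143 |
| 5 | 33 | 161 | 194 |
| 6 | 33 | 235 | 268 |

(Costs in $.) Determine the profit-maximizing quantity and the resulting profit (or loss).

y = 5; profit = $121

Compute π = P·y − TC at each output: y=0: -33; y=1: 6; y=2: 46; y=3: 85; y=4: 109; y=5: 121; y=6: 110.
Profit is maximized at y = 5. AVC there is 161/5 = $32.20 ≤ P, so producing beats shutting down (which would give -$33).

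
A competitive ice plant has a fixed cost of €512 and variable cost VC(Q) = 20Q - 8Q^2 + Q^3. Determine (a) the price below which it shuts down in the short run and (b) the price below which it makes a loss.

Shutdown price = €4; break-even price = €84

AVC = 20 - 8Q + Q^2; minimized at Q = 4, giving min AVC = €4. That is the shutdown price.
ATC = 512/Q + 20 - 8Q + Q^2. Setting dATC/dQ = −512/Q^2 − 8 + 2Q = 0 gives Q = 8 (since 2·8^3 − 8·8^2 = 512).
min ATC = 512/8 + 20 − 8·8 + 8^2 = €84. That is the break-even price.
For €4 ≤ P < €84 the firm produces at a loss; below €4 it shuts down.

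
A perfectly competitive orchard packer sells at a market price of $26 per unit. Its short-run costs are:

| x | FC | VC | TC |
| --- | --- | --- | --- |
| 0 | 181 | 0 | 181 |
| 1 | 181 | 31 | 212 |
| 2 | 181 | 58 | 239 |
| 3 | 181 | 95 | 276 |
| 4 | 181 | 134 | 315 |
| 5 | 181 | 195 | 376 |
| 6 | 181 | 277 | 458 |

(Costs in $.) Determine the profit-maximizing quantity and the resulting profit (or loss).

x = 0 (shut down); profit = -$181

Profit at each row (π = 26x − TC): x=0: -181; x=1: -186; x=2: -187; x=3: -198; x=4: -211; x=5: -246; x=6: -302.
Profit is highest at x = 0. Equivalently, the lowest AVC in the table is 58/2 ≈ $29 at x = 2, and P = $26 falls below it — price never covers variable cost, so the firm shuts down and loses only its fixed cost.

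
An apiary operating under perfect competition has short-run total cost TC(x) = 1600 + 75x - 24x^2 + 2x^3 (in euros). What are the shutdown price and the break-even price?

Shutdown price = €3; break-even price = €195

AVC = 75 - 24x + 2x^2; minimized at x = 6, giving min AVC = €3. That is the shutdown price.
ATC = 1600/x + 75 - 24x + 2x^2. Setting dATC/dx = −1600/x^2 − 24 + 4x = 0 gives x = 10 (since 4·10^3 − 24·10^2 = 1600).
min ATC = 1600/10 + 75 − 24·10 + 2·10^2 = €195. That is the break-even price.
Between these two prices the firm operates at a loss; above €195 it earns a profit.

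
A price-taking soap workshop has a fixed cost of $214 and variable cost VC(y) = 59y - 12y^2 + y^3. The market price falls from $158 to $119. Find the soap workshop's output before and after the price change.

MC = 59 - 24y + 3y^2; the shutdown threshold is min AVC = $23 (at y = 6).
With P = $158 above the shutdown price, P = MC gives y = 11.
At P = $119 ≥ min AVC, set P = MC: y = 10. The firm stays open but cuts output.

Output falls from 11 to 10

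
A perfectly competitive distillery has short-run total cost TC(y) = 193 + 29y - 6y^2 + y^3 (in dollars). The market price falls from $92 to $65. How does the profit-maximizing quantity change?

Output falls from 7 to 6

AVC = 29 - 6y + y^2, minimized at y = 3 where min AVC = $20. MC = 29 - 12y + 3y^2.
At P = $92 ≥ min AVC, set P = MC on the rising branch: y = 7.
At P = $65 ≥ min AVC, set P = MC: y = 6. The firm stays open but cuts output.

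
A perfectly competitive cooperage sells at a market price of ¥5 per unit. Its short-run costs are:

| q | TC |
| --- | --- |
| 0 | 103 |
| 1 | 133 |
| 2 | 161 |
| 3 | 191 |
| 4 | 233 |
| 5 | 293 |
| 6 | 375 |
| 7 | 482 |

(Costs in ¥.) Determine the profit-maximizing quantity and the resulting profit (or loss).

q = 0 (shut down); profit = -¥103

Profit at each row (π = 5q − TC): q=0: -103; q=1: -128; q=2: -151; q=3: -176; q=4: -213; q=5: -268; q=6: -345; q=7: -447.
Profit is highest at q = 0. Equivalently, the lowest AVC in the table is 58/2 ≈ ¥29 at q = 2, and P = ¥5 falls below it — price never covers variable cost, so the firm shuts down and loses only its fixed cost.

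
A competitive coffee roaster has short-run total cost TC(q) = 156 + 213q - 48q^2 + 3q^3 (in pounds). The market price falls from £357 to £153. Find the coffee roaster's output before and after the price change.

MC = 213 - 96q + 9q^2; the shutdown threshold is min AVC = £21 (at q = 8).
With P = £357 above the shutdown price, P = MC gives q = 12.
At P = £153 ≥ min AVC, set P = MC: q = 10. The firm stays open but cuts output.

Output falls from 12 to 10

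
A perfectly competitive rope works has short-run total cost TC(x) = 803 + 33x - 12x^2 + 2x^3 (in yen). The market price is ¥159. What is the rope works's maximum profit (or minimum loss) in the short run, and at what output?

AVC = 33 - 12x + 2x^2 has its minimum ¥15 at x = 3; price ¥159 clears that bar, so the firm operates.
MC = 33 - 24x + 6x^2. Setting P = MC and taking the root on the rising branch gives x* = 7.
TR = 159·7 = 1113. TC = 803 + 329 = 1132. Profit = 1113 − 1132 = -¥19.
Shutting down would mean losing the fixed cost of ¥803, so operating at a loss of ¥19 is better by ¥784.

Profit = -¥19 at x = 7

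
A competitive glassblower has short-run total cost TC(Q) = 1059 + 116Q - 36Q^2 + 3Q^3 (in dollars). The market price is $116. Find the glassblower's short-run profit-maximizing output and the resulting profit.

AVC = 116 - 36Q + 3Q^2; min AVC = $8 at Q = 6. Since P = $116 ≥ min AVC, the firm produces.
MC = 116 - 72Q + 9Q^2. Setting P = MC and taking the root on the rising branch gives Q* = 8.
TR = 116·8 = 928. TC = 1059 + 160 = 1219. Profit = 928 − 1219 = -$291.
Shutting down would mean losing the fixed cost of $1059, so operating at a loss of $291 is better by $768.

Profit = -$291 at Q = 8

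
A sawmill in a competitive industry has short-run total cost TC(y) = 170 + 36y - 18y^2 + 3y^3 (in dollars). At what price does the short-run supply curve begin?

The firm shuts down when price falls below the minimum of average variable cost. AVC = VC/y = 36 - 18y + 3y^2.
dAVC/dy = -18 + 6y = 0 gives y = 3. min AVC = 36 - 18·3 + 3·3^2 = 9.
The firm shuts down for any P below $9.

$9 per unit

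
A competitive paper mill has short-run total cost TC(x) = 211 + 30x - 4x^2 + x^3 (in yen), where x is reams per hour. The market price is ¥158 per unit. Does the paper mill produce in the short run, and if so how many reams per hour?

Produce at x = 8

From TC, MC = TC'(x) = 30 - 8x + 3x^2 and AVC = VC/x = 30 - 4x + x^2.
AVC hits its minimum where MC = AVC, at x = 2, giving min AVC = 30 - 4·2 + 2^2 = ¥26.
Since P = ¥158 ≥ min AVC = ¥26, price covers variable cost and the firm should produce.
Set P = MC: 158 = 30 - 8x + 3x^2 → -128 - 8x + 3x^2 = 0. The roots are x = -16/3 and x = 8; the profit-maximizing output is on the rising part of MC, so x* = 8.
Check: AVC at x = 8 is ¥62 ≤ P, so revenue covers variable cost.
Profit = P·x − TC = 158·8 − 707 = ¥557.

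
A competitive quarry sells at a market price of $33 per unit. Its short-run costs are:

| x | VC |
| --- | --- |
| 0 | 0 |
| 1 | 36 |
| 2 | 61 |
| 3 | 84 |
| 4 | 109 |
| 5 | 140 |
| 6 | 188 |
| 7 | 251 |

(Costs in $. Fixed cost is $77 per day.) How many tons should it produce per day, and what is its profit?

Compute π = P·x − TC at each output: x=0: -77; x=1: -80; x=2: -72; x=3: -62; x=4: -54; x=5: -52; x=6: -67; x=7: -97.
Profit is maximized at x = 5. AVC there is 140/5 = $28 ≤ P, so producing beats shutting down (which would give -$77).

x = 5; profit = -$52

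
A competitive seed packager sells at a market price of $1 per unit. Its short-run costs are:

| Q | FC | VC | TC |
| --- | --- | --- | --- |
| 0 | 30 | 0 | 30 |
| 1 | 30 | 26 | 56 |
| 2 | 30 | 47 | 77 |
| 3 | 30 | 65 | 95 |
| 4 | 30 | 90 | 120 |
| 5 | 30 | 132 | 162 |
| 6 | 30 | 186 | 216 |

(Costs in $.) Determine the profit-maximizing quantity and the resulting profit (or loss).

Profit at each row (π = 1Q − TC): Q=0: -30; Q=1: -55; Q=2: -75; Q=3: -92; Q=4: -116; Q=5: -157; Q=6: -210.
Profit is highest at Q = 0. Equivalently, the lowest AVC in the table is 65/3 ≈ $21.67 at Q = 3, and P = $1 falls below it — price never covers variable cost, so the firm shuts down and loses only its fixed cost.

Q = 0 (shut down); profit = -$30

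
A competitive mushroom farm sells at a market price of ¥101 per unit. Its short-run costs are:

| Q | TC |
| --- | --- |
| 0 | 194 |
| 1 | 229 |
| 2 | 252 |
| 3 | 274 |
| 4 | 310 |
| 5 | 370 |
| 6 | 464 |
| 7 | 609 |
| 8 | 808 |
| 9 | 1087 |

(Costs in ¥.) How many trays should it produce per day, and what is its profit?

Q = 6; profit = ¥142

Tabulate TR − TC: Q=0: -194; Q=1: -128; Q=2: -50; Q=3: 29; Q=4: 94; Q=5: 135; Q=6: 142; Q=7: 98; Q=8: 0; Q=9: -178.
Profit is maximized at Q = 6. AVC there is 270/6 = ¥45 ≤ P, so producing beats shutting down (which would give -¥194).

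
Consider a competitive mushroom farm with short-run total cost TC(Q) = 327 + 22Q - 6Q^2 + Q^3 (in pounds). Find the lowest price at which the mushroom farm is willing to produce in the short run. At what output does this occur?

The shutdown price is the minimum of AVC. VC = 22Q - 6Q^2 + Q^3, so AVC = 22 - 6Q + Q^2.
dAVC/dQ = -6 + 2Q = 0 gives Q = 3. min AVC = 22 - 6·3 + 3^2 = 13.
The firm shuts down for any P below £13.

£13 per unit, at Q = 3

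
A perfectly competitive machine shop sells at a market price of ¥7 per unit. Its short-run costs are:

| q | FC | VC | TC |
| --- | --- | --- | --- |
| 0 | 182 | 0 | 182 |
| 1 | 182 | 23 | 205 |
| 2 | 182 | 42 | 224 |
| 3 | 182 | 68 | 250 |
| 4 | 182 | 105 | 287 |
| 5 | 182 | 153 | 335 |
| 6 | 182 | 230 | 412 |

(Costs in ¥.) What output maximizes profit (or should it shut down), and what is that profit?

Compute π = P·q − TC at each output: q=0: -182; q=1: -198; q=2: -210; q=3: -229; q=4: -259; q=5: -300; q=6: -370.
Profit is highest at q = 0. Equivalently, the lowest AVC in the table is 42/2 ≈ ¥21 at q = 2, and P = ¥7 falls below it — price never covers variable cost, so the firm shuts down and loses only its fixed cost.

q = 0 (shut down); profit = -¥182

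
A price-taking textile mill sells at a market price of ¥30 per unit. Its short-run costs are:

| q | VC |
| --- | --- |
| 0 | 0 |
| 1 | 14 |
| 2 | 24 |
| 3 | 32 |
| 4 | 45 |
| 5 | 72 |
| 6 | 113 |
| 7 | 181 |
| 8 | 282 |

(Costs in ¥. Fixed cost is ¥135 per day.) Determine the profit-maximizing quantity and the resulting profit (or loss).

q = 5; profit = -¥57

Compute π = P·q − TC at each output: q=0: -135; q=1: -119; q=2: -99; q=3: -77; q=4: -60; q=5: -57; q=6: -68; q=7: -106; q=8: -177.
Profit is maximized at q = 5. AVC there is 72/5 = ¥14.40 ≤ P, so producing beats shutting down (which would give -¥135).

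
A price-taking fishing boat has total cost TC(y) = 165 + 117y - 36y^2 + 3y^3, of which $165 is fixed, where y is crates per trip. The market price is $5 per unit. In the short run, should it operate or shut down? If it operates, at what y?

Variable cost is VC = 117y - 36y^2 + 3y^3, so AVC = VC/y = 117 - 36y + 3y^2 and MC = dTC/dy = 117 - 72y + 9y^2.
AVC hits its minimum where MC = AVC, at y = 6, giving min AVC = 117 - 36·6 + 3·6^2 = $9.
Since P = $5 < min AVC = $9, price fails to cover variable cost at any output.
The firm minimizes its loss by shutting down and losing only its fixed cost of $165.

Shut down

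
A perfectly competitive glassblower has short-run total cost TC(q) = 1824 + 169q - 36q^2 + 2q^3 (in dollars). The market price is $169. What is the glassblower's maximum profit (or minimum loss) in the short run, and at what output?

Profit = -$96 at q = 12

AVC = 169 - 36q + 2q^2 has its minimum $7 at q = 9; price $169 clears that bar, so the firm operates.
MC = 169 - 72q + 6q^2. Setting P = MC and taking the root on the rising branch gives q* = 12.
TR = 169·12 = 2028. TC = 1824 + 300 = 2124. Profit = 2028 − 2124 = -$96.
By producing, the firm covers all variable cost plus $1728 of fixed cost; shutting down would lose the full $1824.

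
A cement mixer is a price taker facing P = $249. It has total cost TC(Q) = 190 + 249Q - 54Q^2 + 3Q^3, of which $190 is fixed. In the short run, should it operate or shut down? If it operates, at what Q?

Variable cost is VC = 249Q - 54Q^2 + 3Q^3, so AVC = VC/Q = 249 - 54Q + 3Q^2 and MC = dTC/dQ = 249 - 108Q + 9Q^2.
AVC hits its minimum where MC = AVC, at Q = 9, giving min AVC = 249 - 54·9 + 3·9^2 = $6.
Since P = $249 ≥ min AVC = $6, price covers variable cost and the firm should produce.
P = MC gives -108Q + 9Q^2 = 0, with roots 0 and 12. Take the larger (rising MC): Q* = 12.
Check: AVC at Q = 12 is $33 ≤ P, so revenue covers variable cost.
Profit = P·Q − TC = 249·12 − 586 = $2402.

Produce at Q = 12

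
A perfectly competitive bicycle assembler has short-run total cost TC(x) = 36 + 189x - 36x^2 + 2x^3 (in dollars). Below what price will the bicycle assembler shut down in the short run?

$27 per unit

Short-run supply begins at min AVC. From VC = 189x - 36x^2 + 2x^3, AVC = 189 - 36x + 2x^2.
dAVC/dx = -36 + 4x = 0 gives x = 9. min AVC = 189 - 36·9 + 2·9^2 = 27.
So the shutdown price is $27.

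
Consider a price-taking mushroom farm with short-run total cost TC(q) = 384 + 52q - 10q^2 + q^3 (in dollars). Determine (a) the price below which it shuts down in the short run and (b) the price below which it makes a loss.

Shutdown price = $27; break-even price = $84

Shutdown price = min AVC. AVC = 52 - 10q + q^2, with vertex at q = 5 and minimum $27.
ATC = 384/q + 52 - 10q + q^2. Setting dATC/dq = −384/q^2 − 10 + 2q = 0 gives q = 8 (since 2·8^3 − 10·8^2 = 384).
min ATC = 384/8 + 52 − 10·8 + 8^2 = $84. That is the break-even price.
Between these two prices the firm operates at a loss; above $84 it earns a profit.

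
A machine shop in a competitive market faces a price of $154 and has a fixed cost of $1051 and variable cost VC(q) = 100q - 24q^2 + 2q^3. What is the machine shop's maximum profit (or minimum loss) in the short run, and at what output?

AVC = 100 - 24q + 2q^2 has its minimum $28 at q = 6; price $154 clears that bar, so the firm operates.
With MC = 100 - 48q + 6q^2, P = MC on the upward-sloping part at q* = 9.
TR = 154·9 = 1386. TC = 1051 + 414 = 1465. Profit = 1386 − 1465 = -$79.
That loss of $79 beats the $1051 the firm would lose by shutting down; producing recovers $972 of fixed cost.

Profit = -$79 at q = 9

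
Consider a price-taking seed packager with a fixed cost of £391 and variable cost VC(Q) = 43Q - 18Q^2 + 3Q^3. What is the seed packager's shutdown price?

£16 per unit

Short-run supply begins at min AVC. From VC = 43Q - 18Q^2 + 3Q^3, AVC = 43 - 18Q + 3Q^2.
dAVC/dQ = -18 + 6Q = 0 gives Q = 3. min AVC = 43 - 18·3 + 3·3^2 = 16.
So the shutdown price is £16.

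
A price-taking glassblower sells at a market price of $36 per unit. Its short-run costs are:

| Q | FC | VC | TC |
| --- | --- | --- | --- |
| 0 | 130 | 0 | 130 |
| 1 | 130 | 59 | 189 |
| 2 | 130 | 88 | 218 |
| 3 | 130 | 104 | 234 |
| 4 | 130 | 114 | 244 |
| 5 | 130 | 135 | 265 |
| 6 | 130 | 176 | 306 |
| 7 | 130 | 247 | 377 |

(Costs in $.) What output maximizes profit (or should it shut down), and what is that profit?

Q = 5; profit = -$85

Compute π = P·Q − TC at each output: Q=0: -130; Q=1: -153; Q=2: -146; Q=3: -126; Q=4: -100; Q=5: -85; Q=6: -90; Q=7: -125.
Profit is maximized at Q = 5. AVC there is 135/5 = $27 ≤ P, so producing beats shutting down (which would give -$130).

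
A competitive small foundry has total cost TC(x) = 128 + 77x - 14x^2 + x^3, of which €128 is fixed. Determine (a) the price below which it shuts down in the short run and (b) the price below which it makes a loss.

Shutdown price = €28; break-even price = €45

Shutdown price = min AVC. AVC = 77 - 14x + x^2, with vertex at x = 7 and minimum €28.
ATC = 128/x + 77 - 14x + x^2. Setting dATC/dx = −128/x^2 − 14 + 2x = 0 gives x = 8 (since 2·8^3 − 14·8^2 = 128).
min ATC = 128/8 + 77 − 14·8 + 8^2 = €45. That is the break-even price.
Between these two prices the firm operates at a loss; above €45 it earns a profit.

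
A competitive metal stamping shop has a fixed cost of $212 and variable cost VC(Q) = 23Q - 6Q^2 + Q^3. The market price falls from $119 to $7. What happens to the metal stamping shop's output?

MC = 23 - 12Q + 3Q^2; the shutdown threshold is min AVC = $14 (at Q = 3).
At P = $119 ≥ min AVC, set P = MC on the rising branch: Q = 8.
At P = $7 < min AVC = $14, price no longer covers variable cost at any output, so the firm shuts down: Q = 0.

Output falls from 8 to 0 (the firm shuts down)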